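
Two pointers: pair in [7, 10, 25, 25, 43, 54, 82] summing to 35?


lo=0(7)+hi=6(82)=89
lo=0(7)+hi=5(54)=61
lo=0(7)+hi=4(43)=50
lo=0(7)+hi=3(25)=32
lo=1(10)+hi=3(25)=35

Yes: 10+25=35


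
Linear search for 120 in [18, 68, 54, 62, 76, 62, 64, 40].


i=0: 18!=120
i=1: 68!=120
i=2: 54!=120
i=3: 62!=120
i=4: 76!=120
i=5: 62!=120
i=6: 64!=120
i=7: 40!=120

Not found, 8 comps


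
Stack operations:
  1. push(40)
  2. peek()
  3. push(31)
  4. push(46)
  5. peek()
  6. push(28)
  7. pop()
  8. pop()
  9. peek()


push(40) -> [40]
peek()->40
push(31) -> [40, 31]
push(46) -> [40, 31, 46]
peek()->46
push(28) -> [40, 31, 46, 28]
pop()->28, [40, 31, 46]
pop()->46, [40, 31]
peek()->31

Final stack: [40, 31]


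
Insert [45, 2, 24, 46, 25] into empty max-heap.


Insert 45: [45]
Insert 2: [45, 2]
Insert 24: [45, 2, 24]
Insert 46: [46, 45, 24, 2]
Insert 25: [46, 45, 24, 2, 25]

Final heap: [46, 45, 24, 2, 25]


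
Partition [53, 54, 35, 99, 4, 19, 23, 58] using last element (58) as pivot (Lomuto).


Pivot: 58
  53 <= 58: advance i (no swap)
  54 <= 58: advance i (no swap)
  35 <= 58: advance i (no swap)
  4 <= 58: swap -> [53, 54, 35, 4, 99, 19, 23, 58]
  19 <= 58: swap -> [53, 54, 35, 4, 19, 99, 23, 58]
  23 <= 58: swap -> [53, 54, 35, 4, 19, 23, 99, 58]
Place pivot at 6: [53, 54, 35, 4, 19, 23, 58, 99]

Partitioned: [53, 54, 35, 4, 19, 23, 58, 99]


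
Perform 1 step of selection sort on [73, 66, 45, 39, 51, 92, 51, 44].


Initial: [73, 66, 45, 39, 51, 92, 51, 44]
Step 1: min=39 at 3
  Swap: [39, 66, 45, 73, 51, 92, 51, 44]

After 1 step: [39, 66, 45, 73, 51, 92, 51, 44]


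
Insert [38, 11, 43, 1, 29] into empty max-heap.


Insert 38: [38]
Insert 11: [38, 11]
Insert 43: [43, 11, 38]
Insert 1: [43, 11, 38, 1]
Insert 29: [43, 29, 38, 1, 11]

Final heap: [43, 29, 38, 1, 11]


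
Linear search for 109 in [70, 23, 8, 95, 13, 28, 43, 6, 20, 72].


i=0: 70!=109
i=1: 23!=109
i=2: 8!=109
i=3: 95!=109
i=4: 13!=109
i=5: 28!=109
i=6: 43!=109
i=7: 6!=109
i=8: 20!=109
i=9: 72!=109

Not found, 10 comps


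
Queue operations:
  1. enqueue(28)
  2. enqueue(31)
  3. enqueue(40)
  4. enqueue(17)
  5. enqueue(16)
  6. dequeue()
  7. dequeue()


enqueue(28) -> [28]
enqueue(31) -> [28, 31]
enqueue(40) -> [28, 31, 40]
enqueue(17) -> [28, 31, 40, 17]
enqueue(16) -> [28, 31, 40, 17, 16]
dequeue()->28, [31, 40, 17, 16]
dequeue()->31, [40, 17, 16]

Final queue: [40, 17, 16]


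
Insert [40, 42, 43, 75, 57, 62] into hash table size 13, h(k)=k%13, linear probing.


Insert 40: h=1 -> slot 1
Insert 42: h=3 -> slot 3
Insert 43: h=4 -> slot 4
Insert 75: h=10 -> slot 10
Insert 57: h=5 -> slot 5
Insert 62: h=10, 1 probes -> slot 11

Table: [None, 40, None, 42, 43, 57, None, None, None, None, 75, 62, None]


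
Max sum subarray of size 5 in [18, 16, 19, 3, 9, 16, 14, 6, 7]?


[0:5]: 65
[1:6]: 63
[2:7]: 61
[3:8]: 48
[4:9]: 52

Max: 65 at [0:5]


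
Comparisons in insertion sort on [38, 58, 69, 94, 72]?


Algorithm: insertion sort
Input: [38, 58, 69, 94, 72]
Sorted: [38, 58, 69, 72, 94]

5


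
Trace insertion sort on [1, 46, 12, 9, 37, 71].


Initial: [1, 46, 12, 9, 37, 71]
Insert 46: [1, 46, 12, 9, 37, 71]
Insert 12: [1, 12, 46, 9, 37, 71]
Insert 9: [1, 9, 12, 46, 37, 71]
Insert 37: [1, 9, 12, 37, 46, 71]
Insert 71: [1, 9, 12, 37, 46, 71]

Sorted: [1, 9, 12, 37, 46, 71]


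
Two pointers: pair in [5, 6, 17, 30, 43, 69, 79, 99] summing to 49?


lo=0(5)+hi=7(99)=104
lo=0(5)+hi=6(79)=84
lo=0(5)+hi=5(69)=74
lo=0(5)+hi=4(43)=48
lo=1(6)+hi=4(43)=49

Yes: 6+43=49


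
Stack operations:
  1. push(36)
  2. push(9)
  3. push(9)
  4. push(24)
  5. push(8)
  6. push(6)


push(36) -> [36]
push(9) -> [36, 9]
push(9) -> [36, 9, 9]
push(24) -> [36, 9, 9, 24]
push(8) -> [36, 9, 9, 24, 8]
push(6) -> [36, 9, 9, 24, 8, 6]

Final stack: [36, 9, 9, 24, 8, 6]


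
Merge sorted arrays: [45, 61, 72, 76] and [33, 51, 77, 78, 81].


Take 33 from B
Take 45 from A
Take 51 from B
Take 61 from A
Take 72 from A
Take 76 from A

Merged: [33, 45, 51, 61, 72, 76, 77, 78, 81]


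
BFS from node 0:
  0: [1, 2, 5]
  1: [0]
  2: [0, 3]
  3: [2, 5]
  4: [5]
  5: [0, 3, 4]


Visit 0, enqueue [1, 2, 5]
Visit 1, enqueue []
Visit 2, enqueue [3]
Visit 5, enqueue [4]
Visit 3, enqueue []
Visit 4, enqueue []

BFS order: [0, 1, 2, 5, 3, 4]


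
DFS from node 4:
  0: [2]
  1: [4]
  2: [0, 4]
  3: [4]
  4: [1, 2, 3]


Visit 4, push [3, 2, 1]
Visit 1, push []
Visit 2, push [0]
Visit 0, push []
Visit 3, push []

DFS order: [4, 1, 2, 0, 3]


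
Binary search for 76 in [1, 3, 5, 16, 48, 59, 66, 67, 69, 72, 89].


Step 1: lo=0, hi=10, mid=5, val=59
Step 2: lo=6, hi=10, mid=8, val=69
Step 3: lo=9, hi=10, mid=9, val=72
Step 4: lo=10, hi=10, mid=10, val=89

Not found


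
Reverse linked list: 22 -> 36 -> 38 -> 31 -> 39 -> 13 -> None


Step 1: curr=22, set curr.next=prev(None) | reversed so far: 22
Step 2: curr=36, set curr.next=prev(22) | reversed so far: 36 -> 22
Step 3: curr=38, set curr.next=prev(36) | reversed so far: 38 -> 36 -> 22
Step 4: curr=31, set curr.next=prev(38) | reversed so far: 31 -> 38 -> 36 -> 22
Step 5: curr=39, set curr.next=prev(31) | reversed so far: 39 -> 31 -> 38 -> 36 -> 22
Step 6: curr=13, set curr.next=prev(39) | reversed so far: 13 -> 39 -> 31 -> 38 -> 36 -> 22

13 -> 39 -> 31 -> 38 -> 36 -> 22 -> None


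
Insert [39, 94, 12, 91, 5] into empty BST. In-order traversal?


Insert 39: root
Insert 94: R from 39
Insert 12: L from 39
Insert 91: R from 39 -> L from 94
Insert 5: L from 39 -> L from 12

In-order: [5, 12, 39, 91, 94]


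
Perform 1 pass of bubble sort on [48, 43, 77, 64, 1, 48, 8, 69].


Initial: [48, 43, 77, 64, 1, 48, 8, 69]
Pass 1: [43, 48, 64, 1, 48, 8, 69, 77] (6 swaps)

After 1 pass: [43, 48, 64, 1, 48, 8, 69, 77]


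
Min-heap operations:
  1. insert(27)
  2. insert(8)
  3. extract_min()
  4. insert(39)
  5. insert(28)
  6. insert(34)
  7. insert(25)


insert(27) -> [27]
insert(8) -> [8, 27]
extract_min()->8, [27]
insert(39) -> [27, 39]
insert(28) -> [27, 39, 28]
insert(34) -> [27, 34, 28, 39]
insert(25) -> [25, 27, 28, 39, 34]

Final heap: [25, 27, 28, 39, 34]


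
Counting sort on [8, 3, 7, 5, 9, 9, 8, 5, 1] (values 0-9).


Input: [8, 3, 7, 5, 9, 9, 8, 5, 1]
Counts: [0, 1, 0, 1, 0, 2, 0, 1, 2, 2]

Sorted: [1, 3, 5, 5, 7, 8, 8, 9, 9]


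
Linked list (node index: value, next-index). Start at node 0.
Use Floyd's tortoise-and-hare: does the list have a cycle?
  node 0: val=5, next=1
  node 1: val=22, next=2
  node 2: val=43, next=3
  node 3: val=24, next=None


Floyd's tortoise (slow, +1) and hare (fast, +2):
  init: slow=0, fast=0
  step 1: slow=1, fast=2
  step 2: fast 2->3->None, no cycle

Cycle: no


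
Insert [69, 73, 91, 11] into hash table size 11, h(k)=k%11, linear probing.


Insert 69: h=3 -> slot 3
Insert 73: h=7 -> slot 7
Insert 91: h=3, 1 probes -> slot 4
Insert 11: h=0 -> slot 0

Table: [11, None, None, 69, 91, None, None, 73, None, None, None]


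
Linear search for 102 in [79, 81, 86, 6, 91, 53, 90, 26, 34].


i=0: 79!=102
i=1: 81!=102
i=2: 86!=102
i=3: 6!=102
i=4: 91!=102
i=5: 53!=102
i=6: 90!=102
i=7: 26!=102
i=8: 34!=102

Not found, 9 comps


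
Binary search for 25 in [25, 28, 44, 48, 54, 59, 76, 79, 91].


Step 1: lo=0, hi=8, mid=4, val=54
Step 2: lo=0, hi=3, mid=1, val=28
Step 3: lo=0, hi=0, mid=0, val=25

Found at index 0


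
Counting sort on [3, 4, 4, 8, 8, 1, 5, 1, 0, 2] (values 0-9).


Input: [3, 4, 4, 8, 8, 1, 5, 1, 0, 2]
Counts: [1, 2, 1, 1, 2, 1, 0, 0, 2, 0]

Sorted: [0, 1, 1, 2, 3, 4, 4, 5, 8, 8]


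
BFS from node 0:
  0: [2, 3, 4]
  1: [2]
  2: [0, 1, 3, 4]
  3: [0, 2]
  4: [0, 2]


Visit 0, enqueue [2, 3, 4]
Visit 2, enqueue [1]
Visit 3, enqueue []
Visit 4, enqueue []
Visit 1, enqueue []

BFS order: [0, 2, 3, 4, 1]


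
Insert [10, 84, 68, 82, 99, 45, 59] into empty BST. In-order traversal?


Insert 10: root
Insert 84: R from 10
Insert 68: R from 10 -> L from 84
Insert 82: R from 10 -> L from 84 -> R from 68
Insert 99: R from 10 -> R from 84
Insert 45: R from 10 -> L from 84 -> L from 68
Insert 59: R from 10 -> L from 84 -> L from 68 -> R from 45

In-order: [10, 45, 59, 68, 82, 84, 99]


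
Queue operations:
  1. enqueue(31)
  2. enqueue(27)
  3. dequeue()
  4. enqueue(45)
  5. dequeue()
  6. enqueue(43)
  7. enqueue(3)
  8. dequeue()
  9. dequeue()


enqueue(31) -> [31]
enqueue(27) -> [31, 27]
dequeue()->31, [27]
enqueue(45) -> [27, 45]
dequeue()->27, [45]
enqueue(43) -> [45, 43]
enqueue(3) -> [45, 43, 3]
dequeue()->45, [43, 3]
dequeue()->43, [3]

Final queue: [3]


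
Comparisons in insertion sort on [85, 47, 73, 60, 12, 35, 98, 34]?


Algorithm: insertion sort
Input: [85, 47, 73, 60, 12, 35, 98, 34]
Sorted: [12, 34, 35, 47, 60, 73, 85, 98]

23


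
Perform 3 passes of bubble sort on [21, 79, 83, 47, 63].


Initial: [21, 79, 83, 47, 63]
Pass 1: [21, 79, 47, 63, 83] (2 swaps)
Pass 2: [21, 47, 63, 79, 83] (2 swaps)
Pass 3: [21, 47, 63, 79, 83] (0 swaps)

After 3 passes: [21, 47, 63, 79, 83]


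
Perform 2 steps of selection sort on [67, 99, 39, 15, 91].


Initial: [67, 99, 39, 15, 91]
Step 1: min=15 at 3
  Swap: [15, 99, 39, 67, 91]
Step 2: min=39 at 2
  Swap: [15, 39, 99, 67, 91]

After 2 steps: [15, 39, 99, 67, 91]


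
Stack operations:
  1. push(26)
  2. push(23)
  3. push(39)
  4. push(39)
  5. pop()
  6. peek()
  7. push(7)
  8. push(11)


push(26) -> [26]
push(23) -> [26, 23]
push(39) -> [26, 23, 39]
push(39) -> [26, 23, 39, 39]
pop()->39, [26, 23, 39]
peek()->39
push(7) -> [26, 23, 39, 7]
push(11) -> [26, 23, 39, 7, 11]

Final stack: [26, 23, 39, 7, 11]


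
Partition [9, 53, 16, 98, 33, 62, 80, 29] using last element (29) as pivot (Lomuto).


Pivot: 29
  9 <= 29: advance i (no swap)
  16 <= 29: swap -> [9, 16, 53, 98, 33, 62, 80, 29]
Place pivot at 2: [9, 16, 29, 98, 33, 62, 80, 53]

Partitioned: [9, 16, 29, 98, 33, 62, 80, 53]


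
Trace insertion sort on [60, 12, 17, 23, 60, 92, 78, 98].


Initial: [60, 12, 17, 23, 60, 92, 78, 98]
Insert 12: [12, 60, 17, 23, 60, 92, 78, 98]
Insert 17: [12, 17, 60, 23, 60, 92, 78, 98]
Insert 23: [12, 17, 23, 60, 60, 92, 78, 98]
Insert 60: [12, 17, 23, 60, 60, 92, 78, 98]
Insert 92: [12, 17, 23, 60, 60, 92, 78, 98]
Insert 78: [12, 17, 23, 60, 60, 78, 92, 98]
Insert 98: [12, 17, 23, 60, 60, 78, 92, 98]

Sorted: [12, 17, 23, 60, 60, 78, 92, 98]


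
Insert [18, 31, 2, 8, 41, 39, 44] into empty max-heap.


Insert 18: [18]
Insert 31: [31, 18]
Insert 2: [31, 18, 2]
Insert 8: [31, 18, 2, 8]
Insert 41: [41, 31, 2, 8, 18]
Insert 39: [41, 31, 39, 8, 18, 2]
Insert 44: [44, 31, 41, 8, 18, 2, 39]

Final heap: [44, 31, 41, 8, 18, 2, 39]


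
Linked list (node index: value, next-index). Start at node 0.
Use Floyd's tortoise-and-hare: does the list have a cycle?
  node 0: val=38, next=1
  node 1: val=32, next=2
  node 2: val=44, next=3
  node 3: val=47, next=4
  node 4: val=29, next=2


Floyd's tortoise (slow, +1) and hare (fast, +2):
  init: slow=0, fast=0
  step 1: slow=1, fast=2
  step 2: slow=2, fast=4
  step 3: slow=3, fast=3
  slow == fast at node 3: cycle detected

Cycle: yes


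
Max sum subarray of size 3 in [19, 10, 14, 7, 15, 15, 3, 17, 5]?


[0:3]: 43
[1:4]: 31
[2:5]: 36
[3:6]: 37
[4:7]: 33
[5:8]: 35
[6:9]: 25

Max: 43 at [0:3]


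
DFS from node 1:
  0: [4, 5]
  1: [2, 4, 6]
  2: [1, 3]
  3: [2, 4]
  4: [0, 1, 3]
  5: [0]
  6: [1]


Visit 1, push [6, 4, 2]
Visit 2, push [3]
Visit 3, push [4]
Visit 4, push [0]
Visit 0, push [5]
Visit 5, push []
Visit 6, push []

DFS order: [1, 2, 3, 4, 0, 5, 6]


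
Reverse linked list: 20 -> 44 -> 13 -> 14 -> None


Step 1: curr=20, set curr.next=prev(None) | reversed so far: 20
Step 2: curr=44, set curr.next=prev(20) | reversed so far: 44 -> 20
Step 3: curr=13, set curr.next=prev(44) | reversed so far: 13 -> 44 -> 20
Step 4: curr=14, set curr.next=prev(13) | reversed so far: 14 -> 13 -> 44 -> 20

14 -> 13 -> 44 -> 20 -> None


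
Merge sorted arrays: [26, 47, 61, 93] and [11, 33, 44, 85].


Take 11 from B
Take 26 from A
Take 33 from B
Take 44 from B
Take 47 from A
Take 61 from A
Take 85 from B

Merged: [11, 26, 33, 44, 47, 61, 85, 93]


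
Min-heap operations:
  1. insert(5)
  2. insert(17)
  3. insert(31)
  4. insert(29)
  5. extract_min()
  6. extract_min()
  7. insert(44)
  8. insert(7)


insert(5) -> [5]
insert(17) -> [5, 17]
insert(31) -> [5, 17, 31]
insert(29) -> [5, 17, 31, 29]
extract_min()->5, [17, 29, 31]
extract_min()->17, [29, 31]
insert(44) -> [29, 31, 44]
insert(7) -> [7, 29, 44, 31]

Final heap: [7, 29, 44, 31]


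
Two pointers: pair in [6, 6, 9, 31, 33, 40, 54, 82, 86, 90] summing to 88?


lo=0(6)+hi=9(90)=96
lo=0(6)+hi=8(86)=92
lo=0(6)+hi=7(82)=88

Yes: 6+82=88


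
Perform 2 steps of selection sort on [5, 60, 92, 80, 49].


Initial: [5, 60, 92, 80, 49]
Step 1: min=5 at 0
  Swap: [5, 60, 92, 80, 49]
Step 2: min=49 at 4
  Swap: [5, 49, 92, 80, 60]

After 2 steps: [5, 49, 92, 80, 60]


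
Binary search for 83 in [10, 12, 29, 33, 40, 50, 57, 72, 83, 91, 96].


Step 1: lo=0, hi=10, mid=5, val=50
Step 2: lo=6, hi=10, mid=8, val=83

Found at index 8


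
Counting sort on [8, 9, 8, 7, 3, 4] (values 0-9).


Input: [8, 9, 8, 7, 3, 4]
Counts: [0, 0, 0, 1, 1, 0, 0, 1, 2, 1]

Sorted: [3, 4, 7, 8, 8, 9]


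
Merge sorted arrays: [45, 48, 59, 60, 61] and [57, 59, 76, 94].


Take 45 from A
Take 48 from A
Take 57 from B
Take 59 from A
Take 59 from B
Take 60 from A
Take 61 from A

Merged: [45, 48, 57, 59, 59, 60, 61, 76, 94]


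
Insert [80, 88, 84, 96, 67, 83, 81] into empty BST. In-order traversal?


Insert 80: root
Insert 88: R from 80
Insert 84: R from 80 -> L from 88
Insert 96: R from 80 -> R from 88
Insert 67: L from 80
Insert 83: R from 80 -> L from 88 -> L from 84
Insert 81: R from 80 -> L from 88 -> L from 84 -> L from 83

In-order: [67, 80, 81, 83, 84, 88, 96]


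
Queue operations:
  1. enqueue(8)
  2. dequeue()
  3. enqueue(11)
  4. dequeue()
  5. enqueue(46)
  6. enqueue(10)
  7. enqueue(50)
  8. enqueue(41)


enqueue(8) -> [8]
dequeue()->8, []
enqueue(11) -> [11]
dequeue()->11, []
enqueue(46) -> [46]
enqueue(10) -> [46, 10]
enqueue(50) -> [46, 10, 50]
enqueue(41) -> [46, 10, 50, 41]

Final queue: [46, 10, 50, 41]


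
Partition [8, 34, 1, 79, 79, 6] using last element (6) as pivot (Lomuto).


Pivot: 6
  1 <= 6: swap -> [1, 34, 8, 79, 79, 6]
Place pivot at 1: [1, 6, 8, 79, 79, 34]

Partitioned: [1, 6, 8, 79, 79, 34]


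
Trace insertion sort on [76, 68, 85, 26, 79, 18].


Initial: [76, 68, 85, 26, 79, 18]
Insert 68: [68, 76, 85, 26, 79, 18]
Insert 85: [68, 76, 85, 26, 79, 18]
Insert 26: [26, 68, 76, 85, 79, 18]
Insert 79: [26, 68, 76, 79, 85, 18]
Insert 18: [18, 26, 68, 76, 79, 85]

Sorted: [18, 26, 68, 76, 79, 85]


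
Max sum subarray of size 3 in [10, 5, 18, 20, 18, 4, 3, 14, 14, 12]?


[0:3]: 33
[1:4]: 43
[2:5]: 56
[3:6]: 42
[4:7]: 25
[5:8]: 21
[6:9]: 31
[7:10]: 40

Max: 56 at [2:5]


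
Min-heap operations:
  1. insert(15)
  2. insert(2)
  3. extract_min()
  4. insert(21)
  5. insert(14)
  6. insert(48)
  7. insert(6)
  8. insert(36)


insert(15) -> [15]
insert(2) -> [2, 15]
extract_min()->2, [15]
insert(21) -> [15, 21]
insert(14) -> [14, 21, 15]
insert(48) -> [14, 21, 15, 48]
insert(6) -> [6, 14, 15, 48, 21]
insert(36) -> [6, 14, 15, 48, 21, 36]

Final heap: [6, 14, 15, 48, 21, 36]


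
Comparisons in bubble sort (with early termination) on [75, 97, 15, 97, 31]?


Algorithm: bubble sort (with early termination)
Input: [75, 97, 15, 97, 31]
Sorted: [15, 31, 75, 97, 97]

10


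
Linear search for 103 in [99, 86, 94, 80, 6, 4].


i=0: 99!=103
i=1: 86!=103
i=2: 94!=103
i=3: 80!=103
i=4: 6!=103
i=5: 4!=103

Not found, 6 comps


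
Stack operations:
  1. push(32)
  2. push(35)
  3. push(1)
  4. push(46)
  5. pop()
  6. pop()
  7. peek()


push(32) -> [32]
push(35) -> [32, 35]
push(1) -> [32, 35, 1]
push(46) -> [32, 35, 1, 46]
pop()->46, [32, 35, 1]
pop()->1, [32, 35]
peek()->35

Final stack: [32, 35]


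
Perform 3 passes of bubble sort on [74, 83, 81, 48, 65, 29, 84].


Initial: [74, 83, 81, 48, 65, 29, 84]
Pass 1: [74, 81, 48, 65, 29, 83, 84] (4 swaps)
Pass 2: [74, 48, 65, 29, 81, 83, 84] (3 swaps)
Pass 3: [48, 65, 29, 74, 81, 83, 84] (3 swaps)

After 3 passes: [48, 65, 29, 74, 81, 83, 84]


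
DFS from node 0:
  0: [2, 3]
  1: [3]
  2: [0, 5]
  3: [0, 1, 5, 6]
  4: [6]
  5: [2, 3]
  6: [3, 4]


Visit 0, push [3, 2]
Visit 2, push [5]
Visit 5, push [3]
Visit 3, push [6, 1]
Visit 1, push []
Visit 6, push [4]
Visit 4, push []

DFS order: [0, 2, 5, 3, 1, 6, 4]


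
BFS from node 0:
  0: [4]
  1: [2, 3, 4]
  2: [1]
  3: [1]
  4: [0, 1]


Visit 0, enqueue [4]
Visit 4, enqueue [1]
Visit 1, enqueue [2, 3]
Visit 2, enqueue []
Visit 3, enqueue []

BFS order: [0, 4, 1, 2, 3]


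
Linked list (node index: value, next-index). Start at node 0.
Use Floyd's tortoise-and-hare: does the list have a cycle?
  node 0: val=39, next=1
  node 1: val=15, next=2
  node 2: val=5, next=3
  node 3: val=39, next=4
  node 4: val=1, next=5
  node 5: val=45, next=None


Floyd's tortoise (slow, +1) and hare (fast, +2):
  init: slow=0, fast=0
  step 1: slow=1, fast=2
  step 2: slow=2, fast=4
  step 3: fast 4->5->None, no cycle

Cycle: no


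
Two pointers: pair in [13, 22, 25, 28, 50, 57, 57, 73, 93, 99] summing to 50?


lo=0(13)+hi=9(99)=112
lo=0(13)+hi=8(93)=106
lo=0(13)+hi=7(73)=86
lo=0(13)+hi=6(57)=70
lo=0(13)+hi=5(57)=70
lo=0(13)+hi=4(50)=63
lo=0(13)+hi=3(28)=41
lo=1(22)+hi=3(28)=50

Yes: 22+28=50


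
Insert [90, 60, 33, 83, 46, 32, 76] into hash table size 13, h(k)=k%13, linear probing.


Insert 90: h=12 -> slot 12
Insert 60: h=8 -> slot 8
Insert 33: h=7 -> slot 7
Insert 83: h=5 -> slot 5
Insert 46: h=7, 2 probes -> slot 9
Insert 32: h=6 -> slot 6
Insert 76: h=11 -> slot 11

Table: [None, None, None, None, None, 83, 32, 33, 60, 46, None, 76, 90]


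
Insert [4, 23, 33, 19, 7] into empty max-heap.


Insert 4: [4]
Insert 23: [23, 4]
Insert 33: [33, 4, 23]
Insert 19: [33, 19, 23, 4]
Insert 7: [33, 19, 23, 4, 7]

Final heap: [33, 19, 23, 4, 7]


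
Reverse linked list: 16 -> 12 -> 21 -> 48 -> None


Step 1: curr=16, set curr.next=prev(None) | reversed so far: 16
Step 2: curr=12, set curr.next=prev(16) | reversed so far: 12 -> 16
Step 3: curr=21, set curr.next=prev(12) | reversed so far: 21 -> 12 -> 16
Step 4: curr=48, set curr.next=prev(21) | reversed so far: 48 -> 21 -> 12 -> 16

48 -> 21 -> 12 -> 16 -> None


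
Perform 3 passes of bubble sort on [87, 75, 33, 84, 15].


Initial: [87, 75, 33, 84, 15]
Pass 1: [75, 33, 84, 15, 87] (4 swaps)
Pass 2: [33, 75, 15, 84, 87] (2 swaps)
Pass 3: [33, 15, 75, 84, 87] (1 swaps)

After 3 passes: [33, 15, 75, 84, 87]


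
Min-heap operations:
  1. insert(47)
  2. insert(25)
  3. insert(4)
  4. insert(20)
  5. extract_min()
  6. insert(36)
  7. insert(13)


insert(47) -> [47]
insert(25) -> [25, 47]
insert(4) -> [4, 47, 25]
insert(20) -> [4, 20, 25, 47]
extract_min()->4, [20, 47, 25]
insert(36) -> [20, 36, 25, 47]
insert(13) -> [13, 20, 25, 47, 36]

Final heap: [13, 20, 25, 47, 36]


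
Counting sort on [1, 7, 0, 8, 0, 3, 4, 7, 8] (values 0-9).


Input: [1, 7, 0, 8, 0, 3, 4, 7, 8]
Counts: [2, 1, 0, 1, 1, 0, 0, 2, 2, 0]

Sorted: [0, 0, 1, 3, 4, 7, 7, 8, 8]


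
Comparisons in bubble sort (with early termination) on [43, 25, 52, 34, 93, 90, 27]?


Algorithm: bubble sort (with early termination)
Input: [43, 25, 52, 34, 93, 90, 27]
Sorted: [25, 27, 34, 43, 52, 90, 93]

21


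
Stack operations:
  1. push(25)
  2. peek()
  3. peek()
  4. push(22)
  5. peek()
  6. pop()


push(25) -> [25]
peek()->25
peek()->25
push(22) -> [25, 22]
peek()->22
pop()->22, [25]

Final stack: [25]


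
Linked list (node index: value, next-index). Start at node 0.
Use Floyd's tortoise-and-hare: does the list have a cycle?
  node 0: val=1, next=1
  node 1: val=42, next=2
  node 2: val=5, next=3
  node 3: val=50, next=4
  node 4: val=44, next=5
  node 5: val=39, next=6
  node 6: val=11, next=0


Floyd's tortoise (slow, +1) and hare (fast, +2):
  init: slow=0, fast=0
  step 1: slow=1, fast=2
  step 2: slow=2, fast=4
  step 3: slow=3, fast=6
  step 4: slow=4, fast=1
  step 5: slow=5, fast=3
  step 6: slow=6, fast=5
  step 7: slow=0, fast=0
  slow == fast at node 0: cycle detected

Cycle: yes


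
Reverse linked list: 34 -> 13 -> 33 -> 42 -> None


Step 1: curr=34, set curr.next=prev(None) | reversed so far: 34
Step 2: curr=13, set curr.next=prev(34) | reversed so far: 13 -> 34
Step 3: curr=33, set curr.next=prev(13) | reversed so far: 33 -> 13 -> 34
Step 4: curr=42, set curr.next=prev(33) | reversed so far: 42 -> 33 -> 13 -> 34

42 -> 33 -> 13 -> 34 -> None


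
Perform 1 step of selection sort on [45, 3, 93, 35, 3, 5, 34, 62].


Initial: [45, 3, 93, 35, 3, 5, 34, 62]
Step 1: min=3 at 1
  Swap: [3, 45, 93, 35, 3, 5, 34, 62]

After 1 step: [3, 45, 93, 35, 3, 5, 34, 62]


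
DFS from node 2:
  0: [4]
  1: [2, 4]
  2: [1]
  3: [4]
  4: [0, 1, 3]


Visit 2, push [1]
Visit 1, push [4]
Visit 4, push [3, 0]
Visit 0, push []
Visit 3, push []

DFS order: [2, 1, 4, 0, 3]


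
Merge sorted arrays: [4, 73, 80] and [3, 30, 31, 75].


Take 3 from B
Take 4 from A
Take 30 from B
Take 31 from B
Take 73 from A
Take 75 from B

Merged: [3, 4, 30, 31, 73, 75, 80]


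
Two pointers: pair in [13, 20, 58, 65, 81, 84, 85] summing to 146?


lo=0(13)+hi=6(85)=98
lo=1(20)+hi=6(85)=105
lo=2(58)+hi=6(85)=143
lo=3(65)+hi=6(85)=150
lo=3(65)+hi=5(84)=149
lo=3(65)+hi=4(81)=146

Yes: 65+81=146


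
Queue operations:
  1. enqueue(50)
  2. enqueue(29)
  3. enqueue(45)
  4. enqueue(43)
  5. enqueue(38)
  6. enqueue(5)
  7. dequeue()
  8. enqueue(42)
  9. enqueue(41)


enqueue(50) -> [50]
enqueue(29) -> [50, 29]
enqueue(45) -> [50, 29, 45]
enqueue(43) -> [50, 29, 45, 43]
enqueue(38) -> [50, 29, 45, 43, 38]
enqueue(5) -> [50, 29, 45, 43, 38, 5]
dequeue()->50, [29, 45, 43, 38, 5]
enqueue(42) -> [29, 45, 43, 38, 5, 42]
enqueue(41) -> [29, 45, 43, 38, 5, 42, 41]

Final queue: [29, 45, 43, 38, 5, 42, 41]


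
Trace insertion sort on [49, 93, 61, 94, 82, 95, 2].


Initial: [49, 93, 61, 94, 82, 95, 2]
Insert 93: [49, 93, 61, 94, 82, 95, 2]
Insert 61: [49, 61, 93, 94, 82, 95, 2]
Insert 94: [49, 61, 93, 94, 82, 95, 2]
Insert 82: [49, 61, 82, 93, 94, 95, 2]
Insert 95: [49, 61, 82, 93, 94, 95, 2]
Insert 2: [2, 49, 61, 82, 93, 94, 95]

Sorted: [2, 49, 61, 82, 93, 94, 95]


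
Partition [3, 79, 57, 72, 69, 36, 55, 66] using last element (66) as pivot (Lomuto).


Pivot: 66
  3 <= 66: advance i (no swap)
  57 <= 66: swap -> [3, 57, 79, 72, 69, 36, 55, 66]
  36 <= 66: swap -> [3, 57, 36, 72, 69, 79, 55, 66]
  55 <= 66: swap -> [3, 57, 36, 55, 69, 79, 72, 66]
Place pivot at 4: [3, 57, 36, 55, 66, 79, 72, 69]

Partitioned: [3, 57, 36, 55, 66, 79, 72, 69]


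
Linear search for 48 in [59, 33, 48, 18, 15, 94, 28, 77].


i=0: 59!=48
i=1: 33!=48
i=2: 48==48 found!

Found at 2, 3 comps


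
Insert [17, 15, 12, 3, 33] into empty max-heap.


Insert 17: [17]
Insert 15: [17, 15]
Insert 12: [17, 15, 12]
Insert 3: [17, 15, 12, 3]
Insert 33: [33, 17, 12, 3, 15]

Final heap: [33, 17, 12, 3, 15]


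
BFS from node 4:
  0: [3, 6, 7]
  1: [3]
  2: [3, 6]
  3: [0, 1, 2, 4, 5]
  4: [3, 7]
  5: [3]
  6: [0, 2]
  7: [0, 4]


Visit 4, enqueue [3, 7]
Visit 3, enqueue [0, 1, 2, 5]
Visit 7, enqueue []
Visit 0, enqueue [6]
Visit 1, enqueue []
Visit 2, enqueue []
Visit 5, enqueue []
Visit 6, enqueue []

BFS order: [4, 3, 7, 0, 1, 2, 5, 6]


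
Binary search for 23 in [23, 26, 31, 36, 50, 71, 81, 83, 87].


Step 1: lo=0, hi=8, mid=4, val=50
Step 2: lo=0, hi=3, mid=1, val=26
Step 3: lo=0, hi=0, mid=0, val=23

Found at index 0


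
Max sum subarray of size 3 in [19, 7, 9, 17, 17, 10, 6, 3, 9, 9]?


[0:3]: 35
[1:4]: 33
[2:5]: 43
[3:6]: 44
[4:7]: 33
[5:8]: 19
[6:9]: 18
[7:10]: 21

Max: 44 at [3:6]


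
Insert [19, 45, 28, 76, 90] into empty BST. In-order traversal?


Insert 19: root
Insert 45: R from 19
Insert 28: R from 19 -> L from 45
Insert 76: R from 19 -> R from 45
Insert 90: R from 19 -> R from 45 -> R from 76

In-order: [19, 28, 45, 76, 90]


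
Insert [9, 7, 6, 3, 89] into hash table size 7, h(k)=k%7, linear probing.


Insert 9: h=2 -> slot 2
Insert 7: h=0 -> slot 0
Insert 6: h=6 -> slot 6
Insert 3: h=3 -> slot 3
Insert 89: h=5 -> slot 5

Table: [7, None, 9, 3, None, 89, 6]


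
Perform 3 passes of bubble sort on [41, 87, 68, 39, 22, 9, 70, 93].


Initial: [41, 87, 68, 39, 22, 9, 70, 93]
Pass 1: [41, 68, 39, 22, 9, 70, 87, 93] (5 swaps)
Pass 2: [41, 39, 22, 9, 68, 70, 87, 93] (3 swaps)
Pass 3: [39, 22, 9, 41, 68, 70, 87, 93] (3 swaps)

After 3 passes: [39, 22, 9, 41, 68, 70, 87, 93]


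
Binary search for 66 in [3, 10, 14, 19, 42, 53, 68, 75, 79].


Step 1: lo=0, hi=8, mid=4, val=42
Step 2: lo=5, hi=8, mid=6, val=68
Step 3: lo=5, hi=5, mid=5, val=53

Not found


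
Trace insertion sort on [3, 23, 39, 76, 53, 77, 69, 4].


Initial: [3, 23, 39, 76, 53, 77, 69, 4]
Insert 23: [3, 23, 39, 76, 53, 77, 69, 4]
Insert 39: [3, 23, 39, 76, 53, 77, 69, 4]
Insert 76: [3, 23, 39, 76, 53, 77, 69, 4]
Insert 53: [3, 23, 39, 53, 76, 77, 69, 4]
Insert 77: [3, 23, 39, 53, 76, 77, 69, 4]
Insert 69: [3, 23, 39, 53, 69, 76, 77, 4]
Insert 4: [3, 4, 23, 39, 53, 69, 76, 77]

Sorted: [3, 4, 23, 39, 53, 69, 76, 77]


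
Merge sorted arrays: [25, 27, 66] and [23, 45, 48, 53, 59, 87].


Take 23 from B
Take 25 from A
Take 27 from A
Take 45 from B
Take 48 from B
Take 53 from B
Take 59 from B
Take 66 from A

Merged: [23, 25, 27, 45, 48, 53, 59, 66, 87]


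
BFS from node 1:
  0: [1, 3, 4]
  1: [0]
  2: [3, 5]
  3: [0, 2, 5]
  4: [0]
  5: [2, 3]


Visit 1, enqueue [0]
Visit 0, enqueue [3, 4]
Visit 3, enqueue [2, 5]
Visit 4, enqueue []
Visit 2, enqueue []
Visit 5, enqueue []

BFS order: [1, 0, 3, 4, 2, 5]


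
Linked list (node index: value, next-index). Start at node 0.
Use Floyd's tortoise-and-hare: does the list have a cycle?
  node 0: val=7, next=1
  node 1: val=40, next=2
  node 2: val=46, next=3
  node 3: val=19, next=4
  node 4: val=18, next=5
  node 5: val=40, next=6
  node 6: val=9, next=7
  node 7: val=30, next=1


Floyd's tortoise (slow, +1) and hare (fast, +2):
  init: slow=0, fast=0
  step 1: slow=1, fast=2
  step 2: slow=2, fast=4
  step 3: slow=3, fast=6
  step 4: slow=4, fast=1
  step 5: slow=5, fast=3
  step 6: slow=6, fast=5
  step 7: slow=7, fast=7
  slow == fast at node 7: cycle detected

Cycle: yes


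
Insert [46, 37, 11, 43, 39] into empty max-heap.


Insert 46: [46]
Insert 37: [46, 37]
Insert 11: [46, 37, 11]
Insert 43: [46, 43, 11, 37]
Insert 39: [46, 43, 11, 37, 39]

Final heap: [46, 43, 11, 37, 39]


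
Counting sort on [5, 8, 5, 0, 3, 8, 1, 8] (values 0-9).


Input: [5, 8, 5, 0, 3, 8, 1, 8]
Counts: [1, 1, 0, 1, 0, 2, 0, 0, 3, 0]

Sorted: [0, 1, 3, 5, 5, 8, 8, 8]


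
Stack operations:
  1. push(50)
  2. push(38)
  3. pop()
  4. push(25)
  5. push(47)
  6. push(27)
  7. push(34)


push(50) -> [50]
push(38) -> [50, 38]
pop()->38, [50]
push(25) -> [50, 25]
push(47) -> [50, 25, 47]
push(27) -> [50, 25, 47, 27]
push(34) -> [50, 25, 47, 27, 34]

Final stack: [50, 25, 47, 27, 34]


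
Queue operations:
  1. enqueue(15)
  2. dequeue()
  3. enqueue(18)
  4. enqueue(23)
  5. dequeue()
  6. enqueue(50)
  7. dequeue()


enqueue(15) -> [15]
dequeue()->15, []
enqueue(18) -> [18]
enqueue(23) -> [18, 23]
dequeue()->18, [23]
enqueue(50) -> [23, 50]
dequeue()->23, [50]

Final queue: [50]


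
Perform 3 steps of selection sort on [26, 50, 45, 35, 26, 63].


Initial: [26, 50, 45, 35, 26, 63]
Step 1: min=26 at 0
  Swap: [26, 50, 45, 35, 26, 63]
Step 2: min=26 at 4
  Swap: [26, 26, 45, 35, 50, 63]
Step 3: min=35 at 3
  Swap: [26, 26, 35, 45, 50, 63]

After 3 steps: [26, 26, 35, 45, 50, 63]


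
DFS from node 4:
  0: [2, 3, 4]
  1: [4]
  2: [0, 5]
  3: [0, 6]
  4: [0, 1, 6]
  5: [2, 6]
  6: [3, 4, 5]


Visit 4, push [6, 1, 0]
Visit 0, push [3, 2]
Visit 2, push [5]
Visit 5, push [6]
Visit 6, push [3]
Visit 3, push []
Visit 1, push []

DFS order: [4, 0, 2, 5, 6, 3, 1]


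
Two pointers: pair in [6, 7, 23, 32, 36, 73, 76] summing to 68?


lo=0(6)+hi=6(76)=82
lo=0(6)+hi=5(73)=79
lo=0(6)+hi=4(36)=42
lo=1(7)+hi=4(36)=43
lo=2(23)+hi=4(36)=59
lo=3(32)+hi=4(36)=68

Yes: 32+36=68


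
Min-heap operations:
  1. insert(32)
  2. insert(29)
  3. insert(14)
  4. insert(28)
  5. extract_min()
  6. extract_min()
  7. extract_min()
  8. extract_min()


insert(32) -> [32]
insert(29) -> [29, 32]
insert(14) -> [14, 32, 29]
insert(28) -> [14, 28, 29, 32]
extract_min()->14, [28, 32, 29]
extract_min()->28, [29, 32]
extract_min()->29, [32]
extract_min()->32, []

Final heap: []


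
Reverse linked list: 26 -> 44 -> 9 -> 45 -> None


Step 1: curr=26, set curr.next=prev(None) | reversed so far: 26
Step 2: curr=44, set curr.next=prev(26) | reversed so far: 44 -> 26
Step 3: curr=9, set curr.next=prev(44) | reversed so far: 9 -> 44 -> 26
Step 4: curr=45, set curr.next=prev(9) | reversed so far: 45 -> 9 -> 44 -> 26

45 -> 9 -> 44 -> 26 -> None


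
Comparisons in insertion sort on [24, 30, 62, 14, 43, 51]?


Algorithm: insertion sort
Input: [24, 30, 62, 14, 43, 51]
Sorted: [14, 24, 30, 43, 51, 62]

9


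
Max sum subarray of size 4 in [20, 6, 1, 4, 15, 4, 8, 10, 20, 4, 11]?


[0:4]: 31
[1:5]: 26
[2:6]: 24
[3:7]: 31
[4:8]: 37
[5:9]: 42
[6:10]: 42
[7:11]: 45

Max: 45 at [7:11]


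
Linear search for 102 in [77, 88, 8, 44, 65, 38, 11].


i=0: 77!=102
i=1: 88!=102
i=2: 8!=102
i=3: 44!=102
i=4: 65!=102
i=5: 38!=102
i=6: 11!=102

Not found, 7 comps


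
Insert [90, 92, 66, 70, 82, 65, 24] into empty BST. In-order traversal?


Insert 90: root
Insert 92: R from 90
Insert 66: L from 90
Insert 70: L from 90 -> R from 66
Insert 82: L from 90 -> R from 66 -> R from 70
Insert 65: L from 90 -> L from 66
Insert 24: L from 90 -> L from 66 -> L from 65

In-order: [24, 65, 66, 70, 82, 90, 92]


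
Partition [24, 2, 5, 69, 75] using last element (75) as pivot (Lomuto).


Pivot: 75
  24 <= 75: advance i (no swap)
  2 <= 75: advance i (no swap)
  5 <= 75: advance i (no swap)
  69 <= 75: advance i (no swap)
Place pivot at 4: [24, 2, 5, 69, 75]

Partitioned: [24, 2, 5, 69, 75]


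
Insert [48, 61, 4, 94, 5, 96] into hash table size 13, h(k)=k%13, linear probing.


Insert 48: h=9 -> slot 9
Insert 61: h=9, 1 probes -> slot 10
Insert 4: h=4 -> slot 4
Insert 94: h=3 -> slot 3
Insert 5: h=5 -> slot 5
Insert 96: h=5, 1 probes -> slot 6

Table: [None, None, None, 94, 4, 5, 96, None, None, 48, 61, None, None]


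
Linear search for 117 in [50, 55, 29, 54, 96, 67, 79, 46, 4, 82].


i=0: 50!=117
i=1: 55!=117
i=2: 29!=117
i=3: 54!=117
i=4: 96!=117
i=5: 67!=117
i=6: 79!=117
i=7: 46!=117
i=8: 4!=117
i=9: 82!=117

Not found, 10 comps


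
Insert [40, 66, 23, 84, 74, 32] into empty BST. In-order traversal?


Insert 40: root
Insert 66: R from 40
Insert 23: L from 40
Insert 84: R from 40 -> R from 66
Insert 74: R from 40 -> R from 66 -> L from 84
Insert 32: L from 40 -> R from 23

In-order: [23, 32, 40, 66, 74, 84]


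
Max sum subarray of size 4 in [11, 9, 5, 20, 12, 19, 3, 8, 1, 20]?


[0:4]: 45
[1:5]: 46
[2:6]: 56
[3:7]: 54
[4:8]: 42
[5:9]: 31
[6:10]: 32

Max: 56 at [2:6]


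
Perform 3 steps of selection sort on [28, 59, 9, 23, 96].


Initial: [28, 59, 9, 23, 96]
Step 1: min=9 at 2
  Swap: [9, 59, 28, 23, 96]
Step 2: min=23 at 3
  Swap: [9, 23, 28, 59, 96]
Step 3: min=28 at 2
  Swap: [9, 23, 28, 59, 96]

After 3 steps: [9, 23, 28, 59, 96]


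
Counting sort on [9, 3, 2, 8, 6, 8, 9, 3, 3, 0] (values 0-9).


Input: [9, 3, 2, 8, 6, 8, 9, 3, 3, 0]
Counts: [1, 0, 1, 3, 0, 0, 1, 0, 2, 2]

Sorted: [0, 2, 3, 3, 3, 6, 8, 8, 9, 9]


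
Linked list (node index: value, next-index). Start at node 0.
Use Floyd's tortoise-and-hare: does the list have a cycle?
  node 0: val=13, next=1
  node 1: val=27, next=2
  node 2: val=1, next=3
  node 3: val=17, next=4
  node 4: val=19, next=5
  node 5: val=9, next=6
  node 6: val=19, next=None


Floyd's tortoise (slow, +1) and hare (fast, +2):
  init: slow=0, fast=0
  step 1: slow=1, fast=2
  step 2: slow=2, fast=4
  step 3: slow=3, fast=6
  step 4: fast -> None, no cycle

Cycle: no


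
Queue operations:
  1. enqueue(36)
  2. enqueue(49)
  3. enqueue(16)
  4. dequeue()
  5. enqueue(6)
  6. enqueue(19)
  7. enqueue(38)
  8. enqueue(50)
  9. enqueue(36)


enqueue(36) -> [36]
enqueue(49) -> [36, 49]
enqueue(16) -> [36, 49, 16]
dequeue()->36, [49, 16]
enqueue(6) -> [49, 16, 6]
enqueue(19) -> [49, 16, 6, 19]
enqueue(38) -> [49, 16, 6, 19, 38]
enqueue(50) -> [49, 16, 6, 19, 38, 50]
enqueue(36) -> [49, 16, 6, 19, 38, 50, 36]

Final queue: [49, 16, 6, 19, 38, 50, 36]


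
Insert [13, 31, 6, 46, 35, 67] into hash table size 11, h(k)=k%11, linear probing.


Insert 13: h=2 -> slot 2
Insert 31: h=9 -> slot 9
Insert 6: h=6 -> slot 6
Insert 46: h=2, 1 probes -> slot 3
Insert 35: h=2, 2 probes -> slot 4
Insert 67: h=1 -> slot 1

Table: [None, 67, 13, 46, 35, None, 6, None, None, 31, None]


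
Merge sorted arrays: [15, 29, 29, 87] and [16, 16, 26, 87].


Take 15 from A
Take 16 from B
Take 16 from B
Take 26 from B
Take 29 from A
Take 29 from A
Take 87 from A

Merged: [15, 16, 16, 26, 29, 29, 87, 87]


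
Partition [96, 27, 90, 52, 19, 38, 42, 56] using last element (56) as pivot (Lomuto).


Pivot: 56
  27 <= 56: swap -> [27, 96, 90, 52, 19, 38, 42, 56]
  52 <= 56: swap -> [27, 52, 90, 96, 19, 38, 42, 56]
  19 <= 56: swap -> [27, 52, 19, 96, 90, 38, 42, 56]
  38 <= 56: swap -> [27, 52, 19, 38, 90, 96, 42, 56]
  42 <= 56: swap -> [27, 52, 19, 38, 42, 96, 90, 56]
Place pivot at 5: [27, 52, 19, 38, 42, 56, 90, 96]

Partitioned: [27, 52, 19, 38, 42, 56, 90, 96]


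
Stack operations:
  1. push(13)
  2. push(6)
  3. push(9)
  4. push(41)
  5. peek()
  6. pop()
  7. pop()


push(13) -> [13]
push(6) -> [13, 6]
push(9) -> [13, 6, 9]
push(41) -> [13, 6, 9, 41]
peek()->41
pop()->41, [13, 6, 9]
pop()->9, [13, 6]

Final stack: [13, 6]


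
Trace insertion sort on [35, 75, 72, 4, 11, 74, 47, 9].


Initial: [35, 75, 72, 4, 11, 74, 47, 9]
Insert 75: [35, 75, 72, 4, 11, 74, 47, 9]
Insert 72: [35, 72, 75, 4, 11, 74, 47, 9]
Insert 4: [4, 35, 72, 75, 11, 74, 47, 9]
Insert 11: [4, 11, 35, 72, 75, 74, 47, 9]
Insert 74: [4, 11, 35, 72, 74, 75, 47, 9]
Insert 47: [4, 11, 35, 47, 72, 74, 75, 9]
Insert 9: [4, 9, 11, 35, 47, 72, 74, 75]

Sorted: [4, 9, 11, 35, 47, 72, 74, 75]


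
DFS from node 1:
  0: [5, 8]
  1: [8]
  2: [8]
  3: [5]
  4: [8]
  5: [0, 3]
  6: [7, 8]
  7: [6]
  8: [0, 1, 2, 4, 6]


Visit 1, push [8]
Visit 8, push [6, 4, 2, 0]
Visit 0, push [5]
Visit 5, push [3]
Visit 3, push []
Visit 2, push []
Visit 4, push []
Visit 6, push [7]
Visit 7, push []

DFS order: [1, 8, 0, 5, 3, 2, 4, 6, 7]


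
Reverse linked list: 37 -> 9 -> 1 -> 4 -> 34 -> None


Step 1: curr=37, set curr.next=prev(None) | reversed so far: 37
Step 2: curr=9, set curr.next=prev(37) | reversed so far: 9 -> 37
Step 3: curr=1, set curr.next=prev(9) | reversed so far: 1 -> 9 -> 37
Step 4: curr=4, set curr.next=prev(1) | reversed so far: 4 -> 1 -> 9 -> 37
Step 5: curr=34, set curr.next=prev(4) | reversed so far: 34 -> 4 -> 1 -> 9 -> 37

34 -> 4 -> 1 -> 9 -> 37 -> None


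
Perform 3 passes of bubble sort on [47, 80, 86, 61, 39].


Initial: [47, 80, 86, 61, 39]
Pass 1: [47, 80, 61, 39, 86] (2 swaps)
Pass 2: [47, 61, 39, 80, 86] (2 swaps)
Pass 3: [47, 39, 61, 80, 86] (1 swaps)

After 3 passes: [47, 39, 61, 80, 86]


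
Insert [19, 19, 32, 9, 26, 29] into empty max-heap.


Insert 19: [19]
Insert 19: [19, 19]
Insert 32: [32, 19, 19]
Insert 9: [32, 19, 19, 9]
Insert 26: [32, 26, 19, 9, 19]
Insert 29: [32, 26, 29, 9, 19, 19]

Final heap: [32, 26, 29, 9, 19, 19]


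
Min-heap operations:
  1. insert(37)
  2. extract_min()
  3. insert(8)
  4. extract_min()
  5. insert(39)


insert(37) -> [37]
extract_min()->37, []
insert(8) -> [8]
extract_min()->8, []
insert(39) -> [39]

Final heap: [39]


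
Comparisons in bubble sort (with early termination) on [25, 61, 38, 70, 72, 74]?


Algorithm: bubble sort (with early termination)
Input: [25, 61, 38, 70, 72, 74]
Sorted: [25, 38, 61, 70, 72, 74]

9


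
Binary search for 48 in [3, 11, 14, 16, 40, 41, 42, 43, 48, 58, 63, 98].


Step 1: lo=0, hi=11, mid=5, val=41
Step 2: lo=6, hi=11, mid=8, val=48

Found at index 8


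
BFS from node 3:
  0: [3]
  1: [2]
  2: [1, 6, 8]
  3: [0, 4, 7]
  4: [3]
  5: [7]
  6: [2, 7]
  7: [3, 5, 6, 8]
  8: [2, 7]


Visit 3, enqueue [0, 4, 7]
Visit 0, enqueue []
Visit 4, enqueue []
Visit 7, enqueue [5, 6, 8]
Visit 5, enqueue []
Visit 6, enqueue [2]
Visit 8, enqueue []
Visit 2, enqueue [1]
Visit 1, enqueue []

BFS order: [3, 0, 4, 7, 5, 6, 8, 2, 1]


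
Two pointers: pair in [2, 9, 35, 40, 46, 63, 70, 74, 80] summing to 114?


lo=0(2)+hi=8(80)=82
lo=1(9)+hi=8(80)=89
lo=2(35)+hi=8(80)=115
lo=2(35)+hi=7(74)=109
lo=3(40)+hi=7(74)=114

Yes: 40+74=114


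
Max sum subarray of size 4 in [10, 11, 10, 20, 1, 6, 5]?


[0:4]: 51
[1:5]: 42
[2:6]: 37
[3:7]: 32

Max: 51 at [0:4]


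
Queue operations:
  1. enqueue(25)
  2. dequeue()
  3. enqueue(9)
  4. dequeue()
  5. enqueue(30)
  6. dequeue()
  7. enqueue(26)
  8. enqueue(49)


enqueue(25) -> [25]
dequeue()->25, []
enqueue(9) -> [9]
dequeue()->9, []
enqueue(30) -> [30]
dequeue()->30, []
enqueue(26) -> [26]
enqueue(49) -> [26, 49]

Final queue: [26, 49]


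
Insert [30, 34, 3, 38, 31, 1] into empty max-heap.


Insert 30: [30]
Insert 34: [34, 30]
Insert 3: [34, 30, 3]
Insert 38: [38, 34, 3, 30]
Insert 31: [38, 34, 3, 30, 31]
Insert 1: [38, 34, 3, 30, 31, 1]

Final heap: [38, 34, 3, 30, 31, 1]


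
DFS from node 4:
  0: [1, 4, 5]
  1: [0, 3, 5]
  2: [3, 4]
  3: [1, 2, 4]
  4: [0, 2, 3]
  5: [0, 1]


Visit 4, push [3, 2, 0]
Visit 0, push [5, 1]
Visit 1, push [5, 3]
Visit 3, push [2]
Visit 2, push []
Visit 5, push []

DFS order: [4, 0, 1, 3, 2, 5]


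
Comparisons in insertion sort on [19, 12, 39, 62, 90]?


Algorithm: insertion sort
Input: [19, 12, 39, 62, 90]
Sorted: [12, 19, 39, 62, 90]

4


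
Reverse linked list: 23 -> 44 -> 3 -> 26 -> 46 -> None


Step 1: curr=23, set curr.next=prev(None) | reversed so far: 23
Step 2: curr=44, set curr.next=prev(23) | reversed so far: 44 -> 23
Step 3: curr=3, set curr.next=prev(44) | reversed so far: 3 -> 44 -> 23
Step 4: curr=26, set curr.next=prev(3) | reversed so far: 26 -> 3 -> 44 -> 23
Step 5: curr=46, set curr.next=prev(26) | reversed so far: 46 -> 26 -> 3 -> 44 -> 23

46 -> 26 -> 3 -> 44 -> 23 -> None


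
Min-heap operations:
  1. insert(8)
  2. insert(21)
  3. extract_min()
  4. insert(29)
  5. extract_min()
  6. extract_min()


insert(8) -> [8]
insert(21) -> [8, 21]
extract_min()->8, [21]
insert(29) -> [21, 29]
extract_min()->21, [29]
extract_min()->29, []

Final heap: []


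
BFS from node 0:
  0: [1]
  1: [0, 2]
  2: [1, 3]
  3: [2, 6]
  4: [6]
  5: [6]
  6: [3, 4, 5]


Visit 0, enqueue [1]
Visit 1, enqueue [2]
Visit 2, enqueue [3]
Visit 3, enqueue [6]
Visit 6, enqueue [4, 5]
Visit 4, enqueue []
Visit 5, enqueue []

BFS order: [0, 1, 2, 3, 6, 4, 5]


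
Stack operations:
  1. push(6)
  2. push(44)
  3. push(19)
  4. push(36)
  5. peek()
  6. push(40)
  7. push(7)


push(6) -> [6]
push(44) -> [6, 44]
push(19) -> [6, 44, 19]
push(36) -> [6, 44, 19, 36]
peek()->36
push(40) -> [6, 44, 19, 36, 40]
push(7) -> [6, 44, 19, 36, 40, 7]

Final stack: [6, 44, 19, 36, 40, 7]


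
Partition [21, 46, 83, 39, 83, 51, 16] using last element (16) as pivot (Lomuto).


Pivot: 16
Place pivot at 0: [16, 46, 83, 39, 83, 51, 21]

Partitioned: [16, 46, 83, 39, 83, 51, 21]


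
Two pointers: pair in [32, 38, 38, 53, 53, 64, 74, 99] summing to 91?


lo=0(32)+hi=7(99)=131
lo=0(32)+hi=6(74)=106
lo=0(32)+hi=5(64)=96
lo=0(32)+hi=4(53)=85
lo=1(38)+hi=4(53)=91

Yes: 38+53=91


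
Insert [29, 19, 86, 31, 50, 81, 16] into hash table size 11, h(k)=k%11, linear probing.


Insert 29: h=7 -> slot 7
Insert 19: h=8 -> slot 8
Insert 86: h=9 -> slot 9
Insert 31: h=9, 1 probes -> slot 10
Insert 50: h=6 -> slot 6
Insert 81: h=4 -> slot 4
Insert 16: h=5 -> slot 5

Table: [None, None, None, None, 81, 16, 50, 29, 19, 86, 31]
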